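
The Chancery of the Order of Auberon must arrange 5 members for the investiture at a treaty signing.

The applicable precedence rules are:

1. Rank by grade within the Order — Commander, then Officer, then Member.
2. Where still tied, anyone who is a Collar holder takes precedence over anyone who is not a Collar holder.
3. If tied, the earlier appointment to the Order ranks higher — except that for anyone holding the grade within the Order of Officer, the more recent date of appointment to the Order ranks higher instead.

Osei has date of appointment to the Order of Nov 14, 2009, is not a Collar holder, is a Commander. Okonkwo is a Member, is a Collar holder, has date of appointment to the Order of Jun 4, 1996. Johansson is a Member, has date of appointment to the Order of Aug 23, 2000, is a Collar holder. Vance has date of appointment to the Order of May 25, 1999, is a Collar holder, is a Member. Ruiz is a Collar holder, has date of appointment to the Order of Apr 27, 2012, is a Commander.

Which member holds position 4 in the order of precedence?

By grade within the Order: Ruiz and Osei (Commander); then Okonkwo, Vance and Johansson (Member).
Among Ruiz and Osei, a Collar holder before not a Collar holder: Ruiz (a Collar holder) before Osei (not a Collar holder).
Okonkwo, Vance and Johansson are each a Collar holder, so the next rule applies.
Among Okonkwo, Vance and Johansson, by date of appointment to the Order (earlier first): Okonkwo (Jun 4, 1996) before Vance (May 25, 1999) before Johansson (Aug 23, 2000).
Order: Ruiz, Osei, Okonkwo, Vance, Johansson.

Vance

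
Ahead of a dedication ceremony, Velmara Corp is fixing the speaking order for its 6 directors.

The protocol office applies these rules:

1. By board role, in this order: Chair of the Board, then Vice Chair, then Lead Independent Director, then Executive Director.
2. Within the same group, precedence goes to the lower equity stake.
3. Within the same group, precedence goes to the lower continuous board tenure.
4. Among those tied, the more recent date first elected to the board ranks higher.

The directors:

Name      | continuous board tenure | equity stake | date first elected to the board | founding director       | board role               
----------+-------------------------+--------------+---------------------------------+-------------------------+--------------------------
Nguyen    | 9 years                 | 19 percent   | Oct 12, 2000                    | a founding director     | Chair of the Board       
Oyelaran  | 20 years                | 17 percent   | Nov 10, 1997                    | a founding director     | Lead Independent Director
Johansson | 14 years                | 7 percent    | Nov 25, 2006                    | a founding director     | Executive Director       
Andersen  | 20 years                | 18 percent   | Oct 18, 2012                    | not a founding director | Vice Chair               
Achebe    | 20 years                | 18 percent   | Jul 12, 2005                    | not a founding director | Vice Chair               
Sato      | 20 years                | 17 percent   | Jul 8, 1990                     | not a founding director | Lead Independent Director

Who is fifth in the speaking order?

By board role: Nguyen (Chair of the Board); then Andersen and Achebe (Vice Chair); then Oyelaran and Sato (Lead Independent Director); then Johansson (Executive Director).
Andersen and Achebe both have equity stake 18 percent, so the next rule applies.
Andersen and Achebe both have continuous board tenure 20 years, so the next rule applies.
Among Andersen and Achebe, by date first elected to the board (later first): Andersen (Oct 18, 2012) before Achebe (Jul 12, 2005).
Oyelaran and Sato both have equity stake 17 percent, so the next rule applies.
Oyelaran and Sato both have continuous board tenure 20 years, so the next rule applies.
Among Oyelaran and Sato, by date first elected to the board (later first): Oyelaran (Nov 10, 1997) before Sato (Jul 8, 1990).
Order: Nguyen, Andersen, Achebe, Oyelaran, Sato, Johansson.

Sato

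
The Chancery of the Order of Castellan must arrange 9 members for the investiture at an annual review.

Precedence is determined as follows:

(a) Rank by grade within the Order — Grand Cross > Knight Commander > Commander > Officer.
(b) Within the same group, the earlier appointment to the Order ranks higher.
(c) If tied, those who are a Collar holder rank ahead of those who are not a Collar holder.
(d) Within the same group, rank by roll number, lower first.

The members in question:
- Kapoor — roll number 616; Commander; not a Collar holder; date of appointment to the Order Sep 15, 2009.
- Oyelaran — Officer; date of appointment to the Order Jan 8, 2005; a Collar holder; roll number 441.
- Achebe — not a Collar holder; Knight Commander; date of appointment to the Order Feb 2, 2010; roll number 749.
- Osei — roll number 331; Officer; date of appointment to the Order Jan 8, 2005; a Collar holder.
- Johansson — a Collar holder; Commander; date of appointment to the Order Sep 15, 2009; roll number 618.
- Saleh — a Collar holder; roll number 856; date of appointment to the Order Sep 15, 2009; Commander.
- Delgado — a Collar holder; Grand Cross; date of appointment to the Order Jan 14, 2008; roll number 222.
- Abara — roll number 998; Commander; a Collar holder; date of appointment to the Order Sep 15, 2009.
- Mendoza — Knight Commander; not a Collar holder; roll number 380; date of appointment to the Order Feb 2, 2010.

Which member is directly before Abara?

By grade within the Order: Delgado (Grand Cross); then Mendoza and Achebe (Knight Commander); then Johansson, Saleh, Abara and Kapoor (Commander); then Osei and Oyelaran (Officer).
Mendoza and Achebe both have date of appointment to the Order Feb 2, 2010, so the next rule applies.
Mendoza and Achebe are each not a Collar holder, so the next rule applies.
Among Mendoza and Achebe, by roll number (lower first): Mendoza (380) before Achebe (749).
Johansson, Saleh, Abara and Kapoor all have date of appointment to the Order Sep 15, 2009, so the next rule applies.
Among Johansson, Saleh, Abara and Kapoor, a Collar holder before not a Collar holder: Johansson, Saleh and Abara (a Collar holder) before Kapoor (not a Collar holder).
Among Johansson, Saleh and Abara, by roll number (lower first): Johansson (618) before Saleh (856) before Abara (998).
Osei and Oyelaran both have date of appointment to the Order Jan 8, 2005, so the next rule applies.
Osei and Oyelaran are each a Collar holder, so the next rule applies.
Among Osei and Oyelaran, by roll number (lower first): Osei (331) before Oyelaran (441).
Order: Delgado, Mendoza, Achebe, Johansson, Saleh, Abara, Kapoor, Osei, Oyelaran.

Saleh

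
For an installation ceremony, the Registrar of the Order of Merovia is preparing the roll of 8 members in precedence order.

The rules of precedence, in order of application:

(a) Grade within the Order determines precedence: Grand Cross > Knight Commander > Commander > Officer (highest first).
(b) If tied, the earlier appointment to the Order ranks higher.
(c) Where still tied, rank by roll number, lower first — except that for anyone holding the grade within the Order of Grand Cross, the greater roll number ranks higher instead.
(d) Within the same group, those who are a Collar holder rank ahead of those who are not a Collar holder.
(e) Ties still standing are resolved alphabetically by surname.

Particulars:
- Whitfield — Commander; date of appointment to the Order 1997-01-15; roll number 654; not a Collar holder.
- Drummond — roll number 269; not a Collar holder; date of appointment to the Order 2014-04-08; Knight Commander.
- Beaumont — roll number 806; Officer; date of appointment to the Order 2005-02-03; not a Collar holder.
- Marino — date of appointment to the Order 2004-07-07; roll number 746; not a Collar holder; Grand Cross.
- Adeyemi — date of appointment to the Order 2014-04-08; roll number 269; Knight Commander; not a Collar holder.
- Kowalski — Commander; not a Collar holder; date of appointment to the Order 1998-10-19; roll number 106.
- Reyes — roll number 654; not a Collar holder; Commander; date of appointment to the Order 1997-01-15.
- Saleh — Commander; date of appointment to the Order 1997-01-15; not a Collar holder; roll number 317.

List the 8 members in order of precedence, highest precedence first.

Marino, Adeyemi, Drummond, Saleh, Reyes, Whitfield, Kowalski, Beaumont

By grade within the Order: Marino (Grand Cross); then Adeyemi and Drummond (Knight Commander); then Saleh, Reyes, Whitfield and Kowalski (Commander); then Beaumont (Officer).
Adeyemi and Drummond both have date of appointment to the Order 2014-04-08, so the next rule applies.
Adeyemi and Drummond both have roll number 269, so the next rule applies.
Adeyemi and Drummond are each not a Collar holder, so the next rule applies.
Among Adeyemi and Drummond, alphabetically by surname: Adeyemi before Drummond.
Among Saleh, Reyes, Whitfield and Kowalski, by date of appointment to the Order (earlier first): Saleh, Reyes and Whitfield (1997-01-15) before Kowalski (1998-10-19).
Among Saleh, Reyes and Whitfield, by roll number (lower first): Saleh (317) before Reyes and Whitfield (654).
Reyes and Whitfield are each not a Collar holder, so the next rule applies.
Among Reyes and Whitfield, alphabetically by surname: Reyes before Whitfield.
Full order: Marino, Adeyemi, Drummond, Saleh, Reyes, Whitfield, Kowalski, Beaumont.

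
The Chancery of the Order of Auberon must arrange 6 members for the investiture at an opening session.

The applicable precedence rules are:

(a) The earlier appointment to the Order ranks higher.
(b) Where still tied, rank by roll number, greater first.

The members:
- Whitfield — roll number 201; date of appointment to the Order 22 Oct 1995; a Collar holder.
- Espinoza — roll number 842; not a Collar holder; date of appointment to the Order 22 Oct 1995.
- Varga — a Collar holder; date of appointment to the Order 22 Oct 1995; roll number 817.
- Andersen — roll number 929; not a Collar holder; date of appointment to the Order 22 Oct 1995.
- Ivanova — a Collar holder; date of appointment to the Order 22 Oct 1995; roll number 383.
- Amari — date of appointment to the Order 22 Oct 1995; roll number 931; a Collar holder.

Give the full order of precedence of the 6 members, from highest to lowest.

Amari, Andersen, Espinoza, Varga, Ivanova, Whitfield

By date of appointment to the Order (earlier first): Amari, Andersen, Espinoza, Varga, Ivanova and Whitfield (each 22 Oct 1995).
Among Amari, Andersen, Espinoza, Varga, Ivanova and Whitfield, by roll number (higher first): Amari (931) before Andersen (929) before Espinoza (842) before Varga (817) before Ivanova (383) before Whitfield (201).
Full order: Amari, Andersen, Espinoza, Varga, Ivanova, Whitfield.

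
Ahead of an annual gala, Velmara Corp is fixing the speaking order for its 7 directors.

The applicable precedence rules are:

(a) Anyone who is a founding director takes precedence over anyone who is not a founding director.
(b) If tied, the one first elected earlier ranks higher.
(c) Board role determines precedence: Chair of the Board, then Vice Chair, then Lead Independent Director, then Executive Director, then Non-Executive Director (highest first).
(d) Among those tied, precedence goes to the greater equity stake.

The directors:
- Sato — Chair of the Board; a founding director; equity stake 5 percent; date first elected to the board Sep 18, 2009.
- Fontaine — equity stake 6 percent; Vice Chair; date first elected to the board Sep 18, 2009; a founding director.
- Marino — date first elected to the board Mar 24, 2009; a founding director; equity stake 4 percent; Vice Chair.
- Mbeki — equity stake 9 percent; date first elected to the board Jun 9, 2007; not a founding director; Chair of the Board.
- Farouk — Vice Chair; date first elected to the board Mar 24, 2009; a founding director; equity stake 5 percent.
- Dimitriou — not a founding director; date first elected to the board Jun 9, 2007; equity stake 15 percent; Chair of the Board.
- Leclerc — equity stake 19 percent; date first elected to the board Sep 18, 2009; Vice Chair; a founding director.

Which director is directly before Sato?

By the first rule: Farouk, Marino, Sato, Leclerc and Fontaine (each a founding director); then Dimitriou and Mbeki (both not a founding director).
Among Farouk, Marino, Sato, Leclerc and Fontaine, by date first elected to the board (earlier first): Farouk and Marino (Mar 24, 2009) before Sato, Leclerc and Fontaine (Sep 18, 2009).
Farouk and Marino are each Vice Chair, so the next rule applies.
Among Farouk and Marino, by equity stake (higher first): Farouk (5 percent) before Marino (4 percent).
Among Sato, Leclerc and Fontaine, by board role: Sato (Chair of the Board) before Leclerc and Fontaine (Vice Chair).
Among Leclerc and Fontaine, by equity stake (higher first): Leclerc (19 percent) before Fontaine (6 percent).
Dimitriou and Mbeki both have date first elected to the board Jun 9, 2007, so the next rule applies.
Dimitriou and Mbeki are each Chair of the Board, so the next rule applies.
Among Dimitriou and Mbeki, by equity stake (higher first): Dimitriou (15 percent) before Mbeki (9 percent).
Order: Farouk, Marino, Sato, Leclerc, Fontaine, Dimitriou, Mbeki.

Marino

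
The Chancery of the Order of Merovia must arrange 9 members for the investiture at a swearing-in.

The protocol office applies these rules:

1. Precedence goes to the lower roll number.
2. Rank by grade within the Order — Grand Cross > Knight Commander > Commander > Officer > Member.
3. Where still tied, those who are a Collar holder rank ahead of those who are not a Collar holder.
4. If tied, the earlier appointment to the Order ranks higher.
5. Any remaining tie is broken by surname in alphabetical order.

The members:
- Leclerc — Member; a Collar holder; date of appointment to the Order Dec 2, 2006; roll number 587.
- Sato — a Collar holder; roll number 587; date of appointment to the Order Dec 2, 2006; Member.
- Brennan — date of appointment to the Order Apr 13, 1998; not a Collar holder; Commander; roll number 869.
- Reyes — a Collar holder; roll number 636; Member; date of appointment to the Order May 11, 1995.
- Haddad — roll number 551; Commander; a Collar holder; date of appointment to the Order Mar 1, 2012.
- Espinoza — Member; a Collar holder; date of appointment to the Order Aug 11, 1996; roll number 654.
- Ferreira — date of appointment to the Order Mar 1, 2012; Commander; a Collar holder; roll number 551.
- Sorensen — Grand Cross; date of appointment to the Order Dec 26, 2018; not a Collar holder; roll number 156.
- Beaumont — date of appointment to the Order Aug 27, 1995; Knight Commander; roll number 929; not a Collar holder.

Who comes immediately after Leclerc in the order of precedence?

By roll number (lower first): Sorensen (156); then Ferreira and Haddad (both 551); then Leclerc and Sato (both 587); then Reyes (636); then Espinoza (654); then Brennan (869); then Beaumont (929).
Ferreira and Haddad are each Commander, so the next rule applies.
Ferreira and Haddad are each a Collar holder, so the next rule applies.
Ferreira and Haddad both have date of appointment to the Order Mar 1, 2012, so the next rule applies.
Among Ferreira and Haddad, alphabetically by surname: Ferreira before Haddad.
Leclerc and Sato are each Member, so the next rule applies.
Leclerc and Sato are each a Collar holder, so the next rule applies.
Leclerc and Sato both have date of appointment to the Order Dec 2, 2006, so the next rule applies.
Among Leclerc and Sato, alphabetically by surname: Leclerc before Sato.
Order: Sorensen, Ferreira, Haddad, Leclerc, Sato, Reyes, Espinoza, Brennan, Beaumont.

Sato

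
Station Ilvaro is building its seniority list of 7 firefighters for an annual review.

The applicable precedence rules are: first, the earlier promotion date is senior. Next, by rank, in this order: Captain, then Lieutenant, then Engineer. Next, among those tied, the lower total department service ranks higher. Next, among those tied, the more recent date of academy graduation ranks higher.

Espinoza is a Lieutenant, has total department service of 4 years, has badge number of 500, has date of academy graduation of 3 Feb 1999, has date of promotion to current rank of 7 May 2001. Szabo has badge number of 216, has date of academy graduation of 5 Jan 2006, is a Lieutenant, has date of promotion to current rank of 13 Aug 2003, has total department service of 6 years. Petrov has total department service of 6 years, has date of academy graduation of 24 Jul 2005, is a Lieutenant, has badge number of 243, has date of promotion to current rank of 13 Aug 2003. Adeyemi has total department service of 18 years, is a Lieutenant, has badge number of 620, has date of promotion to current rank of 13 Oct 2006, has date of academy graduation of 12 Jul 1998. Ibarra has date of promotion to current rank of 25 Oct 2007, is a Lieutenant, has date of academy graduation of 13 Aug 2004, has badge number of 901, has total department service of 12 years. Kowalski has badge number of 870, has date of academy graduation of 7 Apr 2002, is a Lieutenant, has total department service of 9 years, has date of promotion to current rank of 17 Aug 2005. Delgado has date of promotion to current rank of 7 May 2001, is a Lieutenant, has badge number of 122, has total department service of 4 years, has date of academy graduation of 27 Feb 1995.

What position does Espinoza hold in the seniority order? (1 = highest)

By date of promotion to current rank (earlier first): Espinoza and Delgado (both 7 May 2001); then Szabo and Petrov (both 13 Aug 2003); then Kowalski (17 Aug 2005); then Adeyemi (13 Oct 2006); then Ibarra (25 Oct 2007).
Espinoza and Delgado are each Lieutenant, so the next rule applies.
Espinoza and Delgado both have total department service 4 years, so the next rule applies.
Among Espinoza and Delgado, by date of academy graduation (later first): Espinoza (3 Feb 1999) before Delgado (27 Feb 1995).
Szabo and Petrov are each Lieutenant, so the next rule applies.
Szabo and Petrov both have total department service 6 years, so the next rule applies.
Among Szabo and Petrov, by date of academy graduation (later first): Szabo (5 Jan 2006) before Petrov (24 Jul 2005).
Order: Espinoza, Delgado, Szabo, Petrov, Kowalski, Adeyemi, Ibarra. So position 1.

1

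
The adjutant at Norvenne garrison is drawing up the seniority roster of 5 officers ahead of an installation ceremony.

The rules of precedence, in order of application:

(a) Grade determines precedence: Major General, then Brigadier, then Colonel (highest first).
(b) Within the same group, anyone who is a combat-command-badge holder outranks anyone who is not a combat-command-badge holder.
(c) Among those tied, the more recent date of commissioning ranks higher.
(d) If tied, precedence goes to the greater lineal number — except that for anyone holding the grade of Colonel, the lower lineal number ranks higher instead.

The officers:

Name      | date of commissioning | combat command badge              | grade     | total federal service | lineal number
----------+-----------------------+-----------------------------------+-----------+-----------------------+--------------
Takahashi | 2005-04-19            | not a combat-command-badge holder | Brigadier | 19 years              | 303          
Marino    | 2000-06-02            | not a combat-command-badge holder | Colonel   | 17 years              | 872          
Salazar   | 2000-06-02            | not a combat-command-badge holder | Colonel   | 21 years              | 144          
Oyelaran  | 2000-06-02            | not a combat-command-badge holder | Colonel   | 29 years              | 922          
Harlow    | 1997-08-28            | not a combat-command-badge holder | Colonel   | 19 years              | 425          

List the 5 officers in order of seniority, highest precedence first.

By grade: Takahashi (Brigadier); then Salazar, Marino, Oyelaran and Harlow (Colonel).
Salazar, Marino, Oyelaran and Harlow are each not a combat-command-badge holder, so the next rule applies.
Among Salazar, Marino, Oyelaran and Harlow, by date of commissioning (later first): Salazar, Marino and Oyelaran (2000-06-02) before Harlow (1997-08-28).
Among Salazar, Marino and Oyelaran, by lineal number (lower first) (reversed rule for this group): Salazar (144) before Marino (872) before Oyelaran (922).
Full order: Takahashi, Salazar, Marino, Oyelaran, Harlow.

Takahashi, Salazar, Marino, Oyelaran, Harlow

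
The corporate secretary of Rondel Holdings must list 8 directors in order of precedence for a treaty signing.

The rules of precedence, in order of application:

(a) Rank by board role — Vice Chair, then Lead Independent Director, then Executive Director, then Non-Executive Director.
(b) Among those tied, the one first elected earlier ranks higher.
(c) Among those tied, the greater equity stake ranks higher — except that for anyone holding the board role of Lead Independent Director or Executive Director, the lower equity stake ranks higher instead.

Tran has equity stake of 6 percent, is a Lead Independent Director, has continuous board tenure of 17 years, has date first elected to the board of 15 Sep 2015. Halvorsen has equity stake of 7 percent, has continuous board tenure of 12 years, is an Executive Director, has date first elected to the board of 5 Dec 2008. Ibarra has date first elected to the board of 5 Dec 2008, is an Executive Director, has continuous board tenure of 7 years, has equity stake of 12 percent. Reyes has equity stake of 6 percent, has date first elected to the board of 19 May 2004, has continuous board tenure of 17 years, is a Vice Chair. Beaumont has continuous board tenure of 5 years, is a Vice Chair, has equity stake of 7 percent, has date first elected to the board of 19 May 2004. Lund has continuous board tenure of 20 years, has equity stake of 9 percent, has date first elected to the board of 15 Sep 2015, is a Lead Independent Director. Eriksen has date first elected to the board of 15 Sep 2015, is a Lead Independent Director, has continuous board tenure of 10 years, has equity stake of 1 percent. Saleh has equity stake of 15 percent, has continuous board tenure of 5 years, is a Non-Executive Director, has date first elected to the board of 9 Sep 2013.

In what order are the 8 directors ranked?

By board role: Beaumont and Reyes (Vice Chair); then Eriksen, Tran and Lund (Lead Independent Director); then Halvorsen and Ibarra (Executive Director); then Saleh (Non-Executive Director).
Beaumont and Reyes both have date first elected to the board 19 May 2004, so the next rule applies.
Among Beaumont and Reyes, by equity stake (higher first): Beaumont (7 percent) before Reyes (6 percent).
Eriksen, Tran and Lund all have date first elected to the board 15 Sep 2015, so the next rule applies.
Among Eriksen, Tran and Lund, by equity stake (lower first) (reversed rule for this group): Eriksen (1 percent) before Tran (6 percent) before Lund (9 percent).
Halvorsen and Ibarra both have date first elected to the board 5 Dec 2008, so the next rule applies.
Among Halvorsen and Ibarra, by equity stake (lower first) (reversed rule for this group): Halvorsen (7 percent) before Ibarra (12 percent).
Full order: Beaumont, Reyes, Eriksen, Tran, Lund, Halvorsen, Ibarra, Saleh.

Beaumont, Reyes, Eriksen, Tran, Lund, Halvorsen, Ibarra, Saleh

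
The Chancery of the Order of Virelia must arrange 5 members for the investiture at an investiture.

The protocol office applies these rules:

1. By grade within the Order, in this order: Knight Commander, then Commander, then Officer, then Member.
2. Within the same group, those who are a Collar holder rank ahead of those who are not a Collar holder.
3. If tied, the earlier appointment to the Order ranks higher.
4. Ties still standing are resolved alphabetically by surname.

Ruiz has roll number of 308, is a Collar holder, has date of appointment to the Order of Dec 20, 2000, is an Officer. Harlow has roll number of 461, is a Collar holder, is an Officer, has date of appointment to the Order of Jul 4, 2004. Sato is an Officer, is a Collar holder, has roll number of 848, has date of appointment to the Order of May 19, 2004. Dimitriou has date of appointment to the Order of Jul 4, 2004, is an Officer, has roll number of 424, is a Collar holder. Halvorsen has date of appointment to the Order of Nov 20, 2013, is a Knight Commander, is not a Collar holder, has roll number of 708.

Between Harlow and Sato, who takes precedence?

Sato

By grade within the Order: Halvorsen (Knight Commander); then Ruiz, Sato, Dimitriou and Harlow (Officer).
Ruiz, Sato, Dimitriou and Harlow are each a Collar holder, so the next rule applies.
Among Ruiz, Sato, Dimitriou and Harlow, by date of appointment to the Order (earlier first): Ruiz (Dec 20, 2000) before Sato (May 19, 2004) before Dimitriou and Harlow (Jul 4, 2004).
Among Dimitriou and Harlow, alphabetically by surname: Dimitriou before Harlow.
So Sato takes precedence.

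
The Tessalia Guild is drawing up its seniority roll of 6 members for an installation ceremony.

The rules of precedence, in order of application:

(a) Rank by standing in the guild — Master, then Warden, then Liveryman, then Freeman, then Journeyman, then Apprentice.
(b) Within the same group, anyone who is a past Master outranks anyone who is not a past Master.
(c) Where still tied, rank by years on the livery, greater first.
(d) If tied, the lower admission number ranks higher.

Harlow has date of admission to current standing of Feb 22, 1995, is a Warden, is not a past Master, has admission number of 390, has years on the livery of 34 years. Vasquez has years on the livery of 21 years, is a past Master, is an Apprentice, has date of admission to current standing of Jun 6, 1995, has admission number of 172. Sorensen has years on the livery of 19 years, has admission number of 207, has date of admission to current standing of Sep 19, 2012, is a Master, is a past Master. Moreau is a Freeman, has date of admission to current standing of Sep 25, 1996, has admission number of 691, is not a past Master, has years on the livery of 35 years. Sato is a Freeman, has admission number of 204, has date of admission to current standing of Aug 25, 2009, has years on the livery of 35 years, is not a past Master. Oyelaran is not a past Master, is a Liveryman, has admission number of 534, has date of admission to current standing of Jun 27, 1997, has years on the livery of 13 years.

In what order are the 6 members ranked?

Sorensen, Harlow, Oyelaran, Sato, Moreau, Vasquez

By standing in the guild: Sorensen (Master); then Harlow (Warden); then Oyelaran (Liveryman); then Sato and Moreau (Freeman); then Vasquez (Apprentice).
Sato and Moreau are each not a past Master, so the next rule applies.
Sato and Moreau both have years on the livery 35 years, so the next rule applies.
Among Sato and Moreau, by admission number (lower first): Sato (204) before Moreau (691).
Full order: Sorensen, Harlow, Oyelaran, Sato, Moreau, Vasquez.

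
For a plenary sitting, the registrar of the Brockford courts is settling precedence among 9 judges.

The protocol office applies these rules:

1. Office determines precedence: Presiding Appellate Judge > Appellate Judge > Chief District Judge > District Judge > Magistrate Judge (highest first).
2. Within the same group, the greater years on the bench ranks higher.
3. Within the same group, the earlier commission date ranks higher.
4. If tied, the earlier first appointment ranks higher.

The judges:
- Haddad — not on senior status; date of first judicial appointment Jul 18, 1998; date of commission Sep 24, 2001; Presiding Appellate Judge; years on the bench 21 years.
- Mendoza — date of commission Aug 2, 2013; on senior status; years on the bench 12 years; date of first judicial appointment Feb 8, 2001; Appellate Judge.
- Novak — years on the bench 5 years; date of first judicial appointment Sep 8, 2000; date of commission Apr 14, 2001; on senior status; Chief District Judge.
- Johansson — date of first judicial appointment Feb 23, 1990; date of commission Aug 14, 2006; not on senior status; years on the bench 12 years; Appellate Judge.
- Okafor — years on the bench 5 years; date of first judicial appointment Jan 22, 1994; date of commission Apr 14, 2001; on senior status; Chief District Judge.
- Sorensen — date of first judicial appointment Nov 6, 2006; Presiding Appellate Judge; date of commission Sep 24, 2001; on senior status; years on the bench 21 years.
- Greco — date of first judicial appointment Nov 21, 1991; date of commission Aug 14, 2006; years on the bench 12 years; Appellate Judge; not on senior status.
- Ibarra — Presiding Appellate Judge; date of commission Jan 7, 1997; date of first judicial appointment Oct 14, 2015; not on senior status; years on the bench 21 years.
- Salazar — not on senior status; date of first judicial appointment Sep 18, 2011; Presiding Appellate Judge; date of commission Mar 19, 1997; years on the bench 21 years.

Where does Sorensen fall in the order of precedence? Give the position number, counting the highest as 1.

By office: Ibarra, Salazar, Haddad and Sorensen (Presiding Appellate Judge); then Johansson, Greco and Mendoza (Appellate Judge); then Okafor and Novak (Chief District Judge).
Ibarra, Salazar, Haddad and Sorensen all have years on the bench 21 years, so the next rule applies.
Among Ibarra, Salazar, Haddad and Sorensen, by date of commission (earlier first): Ibarra (Jan 7, 1997) before Salazar (Mar 19, 1997) before Haddad and Sorensen (Sep 24, 2001).
Among Haddad and Sorensen, by date of first judicial appointment (earlier first): Haddad (Jul 18, 1998) before Sorensen (Nov 6, 2006).
Johansson, Greco and Mendoza all have years on the bench 12 years, so the next rule applies.
Among Johansson, Greco and Mendoza, by date of commission (earlier first): Johansson and Greco (Aug 14, 2006) before Mendoza (Aug 2, 2013).
Among Johansson and Greco, by date of first judicial appointment (earlier first): Johansson (Feb 23, 1990) before Greco (Nov 21, 1991).
Okafor and Novak both have years on the bench 5 years, so the next rule applies.
Okafor and Novak both have date of commission Apr 14, 2001, so the next rule applies.
Among Okafor and Novak, by date of first judicial appointment (earlier first): Okafor (Jan 22, 1994) before Novak (Sep 8, 2000).
Order: Ibarra, Salazar, Haddad, Sorensen, Johansson, Greco, Mendoza, Okafor, Novak. So position 4.

4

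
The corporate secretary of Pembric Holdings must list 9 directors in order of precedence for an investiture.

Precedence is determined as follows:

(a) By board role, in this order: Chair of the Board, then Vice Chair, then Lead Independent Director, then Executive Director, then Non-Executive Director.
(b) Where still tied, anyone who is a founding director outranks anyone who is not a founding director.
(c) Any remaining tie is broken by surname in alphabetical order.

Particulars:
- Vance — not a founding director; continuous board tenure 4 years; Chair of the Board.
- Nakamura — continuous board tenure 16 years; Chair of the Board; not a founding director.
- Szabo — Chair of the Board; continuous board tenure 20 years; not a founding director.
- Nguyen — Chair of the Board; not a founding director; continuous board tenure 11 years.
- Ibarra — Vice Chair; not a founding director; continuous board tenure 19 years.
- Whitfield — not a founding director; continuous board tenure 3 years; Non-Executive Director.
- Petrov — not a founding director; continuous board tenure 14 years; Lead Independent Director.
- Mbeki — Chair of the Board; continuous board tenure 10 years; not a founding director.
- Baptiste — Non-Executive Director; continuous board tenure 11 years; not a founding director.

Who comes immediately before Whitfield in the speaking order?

By board role: Mbeki, Nakamura, Nguyen, Szabo and Vance (Chair of the Board); then Ibarra (Vice Chair); then Petrov (Lead Independent Director); then Baptiste and Whitfield (Non-Executive Director).
Mbeki, Nakamura, Nguyen, Szabo and Vance are each not a founding director, so the next rule applies.
Among Mbeki, Nakamura, Nguyen, Szabo and Vance, alphabetically by surname: Mbeki before Nakamura before Nguyen before Szabo before Vance.
Baptiste and Whitfield are each not a founding director, so the next rule applies.
Among Baptiste and Whitfield, alphabetically by surname: Baptiste before Whitfield.
Order: Mbeki, Nakamura, Nguyen, Szabo, Vance, Ibarra, Petrov, Baptiste, Whitfield.

Baptiste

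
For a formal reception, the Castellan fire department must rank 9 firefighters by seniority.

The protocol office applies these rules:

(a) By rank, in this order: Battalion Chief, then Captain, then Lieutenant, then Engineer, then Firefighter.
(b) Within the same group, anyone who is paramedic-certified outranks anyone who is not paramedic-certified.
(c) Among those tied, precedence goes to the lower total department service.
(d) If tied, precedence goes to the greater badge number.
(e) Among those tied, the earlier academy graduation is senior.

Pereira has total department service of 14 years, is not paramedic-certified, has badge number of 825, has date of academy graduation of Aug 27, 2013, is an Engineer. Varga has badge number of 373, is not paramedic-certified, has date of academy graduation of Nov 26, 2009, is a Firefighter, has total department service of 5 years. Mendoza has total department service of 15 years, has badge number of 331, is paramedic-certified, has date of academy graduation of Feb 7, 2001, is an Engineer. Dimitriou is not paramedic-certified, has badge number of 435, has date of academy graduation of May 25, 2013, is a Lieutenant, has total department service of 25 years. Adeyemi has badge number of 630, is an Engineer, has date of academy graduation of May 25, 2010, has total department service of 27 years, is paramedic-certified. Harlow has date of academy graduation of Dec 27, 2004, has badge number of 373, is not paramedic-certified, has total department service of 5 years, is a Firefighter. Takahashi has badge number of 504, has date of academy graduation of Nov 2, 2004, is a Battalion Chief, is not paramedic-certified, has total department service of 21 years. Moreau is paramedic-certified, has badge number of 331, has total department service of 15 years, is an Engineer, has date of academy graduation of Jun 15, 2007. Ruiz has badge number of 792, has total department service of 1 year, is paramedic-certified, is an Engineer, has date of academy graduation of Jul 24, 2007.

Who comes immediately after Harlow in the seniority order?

Varga

By rank: Takahashi (Battalion Chief); then Dimitriou (Lieutenant); then Ruiz, Mendoza, Moreau, Adeyemi and Pereira (Engineer); then Harlow and Varga (Firefighter).
Among Ruiz, Mendoza, Moreau, Adeyemi and Pereira, paramedic-certified before not paramedic-certified: Ruiz, Mendoza, Moreau and Adeyemi (paramedic-certified) before Pereira (not paramedic-certified).
Among Ruiz, Mendoza, Moreau and Adeyemi, by total department service (lower first): Ruiz (1 year) before Mendoza and Moreau (15 years) before Adeyemi (27 years).
Mendoza and Moreau both have badge number 331, so the next rule applies.
Among Mendoza and Moreau, by date of academy graduation (earlier first): Mendoza (Feb 7, 2001) before Moreau (Jun 15, 2007).
Harlow and Varga are each not paramedic-certified, so the next rule applies.
Harlow and Varga both have total department service 5 years, so the next rule applies.
Harlow and Varga both have badge number 373, so the next rule applies.
Among Harlow and Varga, by date of academy graduation (earlier first): Harlow (Dec 27, 2004) before Varga (Nov 26, 2009).
Order: Takahashi, Dimitriou, Ruiz, Mendoza, Moreau, Adeyemi, Pereira, Harlow, Varga.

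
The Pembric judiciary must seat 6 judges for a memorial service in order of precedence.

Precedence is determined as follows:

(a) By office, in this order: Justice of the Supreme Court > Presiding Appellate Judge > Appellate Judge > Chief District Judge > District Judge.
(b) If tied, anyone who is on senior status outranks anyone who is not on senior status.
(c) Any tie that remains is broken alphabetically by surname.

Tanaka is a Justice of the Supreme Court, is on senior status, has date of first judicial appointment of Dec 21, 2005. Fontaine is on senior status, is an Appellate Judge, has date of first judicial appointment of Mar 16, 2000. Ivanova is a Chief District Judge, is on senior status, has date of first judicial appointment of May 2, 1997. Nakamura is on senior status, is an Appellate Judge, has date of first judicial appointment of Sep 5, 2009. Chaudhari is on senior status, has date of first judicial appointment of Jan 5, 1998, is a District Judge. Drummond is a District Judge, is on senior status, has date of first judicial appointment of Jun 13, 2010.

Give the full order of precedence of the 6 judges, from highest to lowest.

By office: Tanaka (Justice of the Supreme Court); then Fontaine and Nakamura (Appellate Judge); then Ivanova (Chief District Judge); then Chaudhari and Drummond (District Judge).
Fontaine and Nakamura are each on senior status, so the next rule applies.
Among Fontaine and Nakamura, alphabetically by surname: Fontaine before Nakamura.
Chaudhari and Drummond are each on senior status, so the next rule applies.
Among Chaudhari and Drummond, alphabetically by surname: Chaudhari before Drummond.
Full order: Tanaka, Fontaine, Nakamura, Ivanova, Chaudhari, Drummond.

Tanaka, Fontaine, Nakamura, Ivanova, Chaudhari, Drummond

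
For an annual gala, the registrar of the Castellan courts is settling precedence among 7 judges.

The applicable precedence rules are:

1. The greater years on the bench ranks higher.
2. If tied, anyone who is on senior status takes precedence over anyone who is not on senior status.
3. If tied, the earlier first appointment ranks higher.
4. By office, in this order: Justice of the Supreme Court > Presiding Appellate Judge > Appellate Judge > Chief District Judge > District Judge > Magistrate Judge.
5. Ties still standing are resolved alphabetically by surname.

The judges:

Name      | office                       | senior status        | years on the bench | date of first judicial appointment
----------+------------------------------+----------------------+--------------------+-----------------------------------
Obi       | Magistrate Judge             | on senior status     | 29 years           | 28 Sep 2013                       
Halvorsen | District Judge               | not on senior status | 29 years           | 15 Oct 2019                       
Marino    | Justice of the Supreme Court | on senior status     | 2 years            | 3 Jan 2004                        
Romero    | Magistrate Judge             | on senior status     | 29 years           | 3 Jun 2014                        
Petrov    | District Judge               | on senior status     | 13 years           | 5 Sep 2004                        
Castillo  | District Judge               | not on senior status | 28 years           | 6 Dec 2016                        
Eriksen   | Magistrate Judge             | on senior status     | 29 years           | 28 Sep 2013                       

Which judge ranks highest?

Eriksen

By years on the bench (higher first): Eriksen, Obi, Romero and Halvorsen (each 29 years); then Castillo (28 years); then Petrov (13 years); then Marino (2 years).
Among Eriksen, Obi, Romero and Halvorsen, on senior status before not on senior status: Eriksen, Obi and Romero (on senior status) before Halvorsen (not on senior status).
Among Eriksen, Obi and Romero, by date of first judicial appointment (earlier first): Eriksen and Obi (28 Sep 2013) before Romero (3 Jun 2014).
Eriksen and Obi are each Magistrate Judge, so the next rule applies.
Among Eriksen and Obi, alphabetically by surname: Eriksen before Obi.
Order: Eriksen, Obi, Romero, Halvorsen, Castillo, Petrov, Marino.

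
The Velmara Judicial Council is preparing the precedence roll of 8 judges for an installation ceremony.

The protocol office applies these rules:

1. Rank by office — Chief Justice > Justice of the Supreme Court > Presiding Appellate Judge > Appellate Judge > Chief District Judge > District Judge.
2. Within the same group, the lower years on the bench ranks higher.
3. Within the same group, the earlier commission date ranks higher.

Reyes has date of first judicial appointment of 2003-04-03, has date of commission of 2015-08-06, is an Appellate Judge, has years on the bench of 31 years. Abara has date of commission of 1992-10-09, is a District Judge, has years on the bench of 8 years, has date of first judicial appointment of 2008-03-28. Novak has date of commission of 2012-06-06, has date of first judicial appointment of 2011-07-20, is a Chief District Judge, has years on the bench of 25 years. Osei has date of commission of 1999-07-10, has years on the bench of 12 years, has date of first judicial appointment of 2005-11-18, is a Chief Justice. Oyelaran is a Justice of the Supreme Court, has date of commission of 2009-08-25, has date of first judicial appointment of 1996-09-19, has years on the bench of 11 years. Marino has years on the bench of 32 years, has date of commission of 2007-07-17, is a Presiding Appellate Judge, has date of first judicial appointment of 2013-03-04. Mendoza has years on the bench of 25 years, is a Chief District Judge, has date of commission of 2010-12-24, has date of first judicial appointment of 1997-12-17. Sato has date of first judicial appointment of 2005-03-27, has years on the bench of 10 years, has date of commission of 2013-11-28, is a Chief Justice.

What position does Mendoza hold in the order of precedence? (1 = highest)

By office: Sato and Osei (Chief Justice); then Oyelaran (Justice of the Supreme Court); then Marino (Presiding Appellate Judge); then Reyes (Appellate Judge); then Mendoza and Novak (Chief District Judge); then Abara (District Judge).
Among Sato and Osei, by years on the bench (lower first): Sato (10 years) before Osei (12 years).
Mendoza and Novak both have years on the bench 25 years, so the next rule applies.
Among Mendoza and Novak, by date of commission (earlier first): Mendoza (2010-12-24) before Novak (2012-06-06).
Order: Sato, Osei, Oyelaran, Marino, Reyes, Mendoza, Novak, Abara. So position 6.

6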